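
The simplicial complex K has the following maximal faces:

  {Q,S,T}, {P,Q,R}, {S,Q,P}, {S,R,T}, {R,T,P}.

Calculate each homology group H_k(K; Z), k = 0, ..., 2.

We work with the vertex ordering P < Q < R < S < T. The simplices of K, each written with vertices in increasing order, are:

  0-simplices (5): P, Q, R, S, T
  1-simplices (10): PQ, PR, PS, PT, QR, QS, QT, RS, RT, ST
  2-simplices (5): PQR, PQS, PRT, QST, RST

so the chain groups are C_0 ≅ Z^5, C_1 ≅ Z^10, C_2 ≅ Z^5.

Boundary ∂_1: C_1 → C_0 is given by ∂[p,q] = [q] − [p]. For instance
  ∂PS = S − P.
This gives a 5×10 integer matrix of rank 4; reducing to Smith normal form yields diagonal entries (1,1,1,1).

The boundary map ∂_2: C_2 → C_1 acts by ∂[p,q,r] = [q,r] − [p,r] + [p,q]. For instance
  ∂PQR = QR − PR + PQ,
  ∂PQS = QS − PS + PQ.
The 10×5 boundary matrix has rank 5 and Smith normal form diag(1,1,1,1,1).

Computing H_k = (kernel of ∂_k) / (image of ∂_{k+1}):

  H_0: rank C_0 − rank ∂_1 = 5 − 4 = 1, and the invariant factors of ∂_1 are all 1, so H_0 = Z.
  H_1: rank ker ∂_1 − rank ∂_2 = (10 − 4) − 5 = 1, and the invariant factors of ∂_2 are all 1, so H_1 = Z.
  H_2: rank ker ∂_2 − rank ∂_3 = (5 − 5) − 0 = 0, and there is no ∂_3, so H_2 = 0.

As a check, the Euler characteristic is 5 − 10 + 5 = 0, which agrees with 1 − 1 + 0 = 0.

H_0 ≅ Z,  H_1 ≅ Z,  H_2 = 0.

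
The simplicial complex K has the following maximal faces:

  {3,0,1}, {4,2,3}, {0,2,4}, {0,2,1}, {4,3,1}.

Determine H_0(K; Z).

H_0 ≅ Z.

Take the total order 0 < 1 < 2 < 3 < 4 on the vertex set. Then K (dimension 2) consists of the simplices:

  0-simplices (5): [0], [1], [2], [3], [4]
  1-simplices (10): [0,1], [0,2], [0,3], [0,4], [1,2], [1,3], [1,4], [2,3], [2,4], [3,4]
  2-simplices (5): [0,1,2], [0,1,3], [0,2,4], [1,3,4], [2,3,4]

giving chain groups C_0 ≅ Z^5, C_1 ≅ Z^10, C_2 ≅ Z^5.

∂_1: C_1 → C_0 is given by ∂[p,q] = [q] − [p]. For instance
  ∂[1,3] = [3] − [1].
As a 5×10 matrix over Z this has rank 4, with invariant factors (1,1,1,1).

Boundary ∂_2: C_2 → C_1 acts by ∂[p,q,r] = [q,r] − [p,r] + [p,q]. For instance
  ∂[0,1,3] = [1,3] − [0,3] + [0,1],
  ∂[0,2,4] = [2,4] − [0,4] + [0,2].
This gives a 10×5 integer matrix of rank 5; reducing to Smith normal form yields diagonal entries (1,1,1,1,1).

From H_k ≅ ker(∂_k) / im(∂_{k+1}) we obtain:

  H_0: rank C_0 − rank ∂_1 = 5 − 4 = 1, and the invariant factors of ∂_1 are all 1, so H_0 = Z.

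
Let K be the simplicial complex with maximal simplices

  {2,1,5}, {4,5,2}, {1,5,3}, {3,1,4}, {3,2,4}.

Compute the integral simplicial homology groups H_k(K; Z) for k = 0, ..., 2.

Order the vertices as 1 < 2 < 3 < 4 < 5. Listing each simplex with vertices in this order, K has dimension 2 with simplices:

  0-simplices (5): [1], [2], [3], [4], [5]
  1-simplices (10): [1,2], [1,3], [1,4], [1,5], [2,3], [2,4], [2,5], [3,4], [3,5], [4,5]
  2-simplices (5): [1,2,5], [1,3,4], [1,3,5], [2,3,4], [2,4,5]

giving chain groups C_0 ≅ Z^5, C_1 ≅ Z^10, C_2 ≅ Z^5.

Boundary ∂_1: C_1 → C_0 sends each edge [p,q] (with p < q) to q − p.
As a 5×10 matrix over Z this has rank 4, with invariant factors (1,1,1,1).

Boundary ∂_2: C_2 → C_1 acts by ∂[p,q,r] = [q,r] − [p,r] + [p,q]. For instance
  ∂[1,3,4] = [3,4] − [1,4] + [1,3],
  ∂[1,2,5] = [2,5] − [1,5] + [1,2].
As a 10×5 matrix over Z this has rank 5, with invariant factors (1,1,1,1,1).

Now H_k = ker ∂_k / im ∂_{k+1}, so:

  H_0: rank C_0 − rank ∂_1 = 5 − 4 = 1, and the invariant factors of ∂_1 are all 1, so H_0 = Z.
  H_1: rank ker ∂_1 − rank ∂_2 = (10 − 4) − 5 = 1, and the invariant factors of ∂_2 are all 1, so H_1 = Z.
  H_2: rank ker ∂_2 − rank ∂_3 = (5 − 5) − 0 = 0, and there is no ∂_3, so H_2 = 0.

As a check, the Euler characteristic is 5 − 10 + 5 = 0, which agrees with 1 − 1 + 0 = 0.

H_0 = Z,  H_1 = Z,  H_2 = 0.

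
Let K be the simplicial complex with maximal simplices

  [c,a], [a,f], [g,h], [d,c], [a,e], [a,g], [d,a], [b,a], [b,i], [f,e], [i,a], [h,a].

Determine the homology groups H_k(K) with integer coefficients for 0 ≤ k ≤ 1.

H_0 ≅ Z,  H_1 ≅ Z^4.

Fix the vertex order a < b < c < d < e < f < g < h < i and write every simplex with vertices in increasing order. Then dim K = 1 and the simplices of K are:

  0-simplices (9): a, b, c, d, e, f, g, h, i
  1-simplices (12): ab, ac, ad, ae, af, ag, ah, ai, bi, cd, ef, gh

so the chain groups are C_0 ≅ Z^9, C_1 ≅ Z^12.

∂_1: C_1 → C_0 is given by ∂[p,q] = [q] − [p].
The 9×12 boundary matrix has rank 8 and Smith normal form diag(1,1,1,1,1,1,1,1).

From H_k ≅ ker(∂_k) / im(∂_{k+1}) we obtain:

  H_0: rank C_0 − rank ∂_1 = 9 − 8 = 1, and the invariant factors of ∂_1 are all 1, so H_0 ≅ Z.
  H_1: rank ker ∂_1 − rank ∂_2 = (12 − 8) − 0 = 4, and there is no ∂_2, so H_1 ≅ Z^4.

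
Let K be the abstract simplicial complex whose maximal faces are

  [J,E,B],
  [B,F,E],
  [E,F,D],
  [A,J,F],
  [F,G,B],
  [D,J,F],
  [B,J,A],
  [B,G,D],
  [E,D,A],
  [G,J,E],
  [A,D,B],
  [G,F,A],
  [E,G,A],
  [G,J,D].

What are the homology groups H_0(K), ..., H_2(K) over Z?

H_0 ≅ Z,  H_1 ≅ Z^2,  H_2 ≅ Z.

Fix the vertex order A < B < D < E < F < G < J and write every simplex with vertices in increasing order. Then dim K = 2 and the simplices of K are:

  0-simplices (7): A, B, D, E, F, G, J
  1-simplices (21): AB, AD, AE, AF, AG, AJ, BD, BE, BF, BG, BJ, DE, DF, DG, DJ, EF, EG, EJ, FG, FJ, GJ
  2-simplices (14): ABD, ABJ, ADE, AEG, AFG, AFJ, BDG, BEF, BEJ, BFG, DEF, DFJ, DGJ, EGJ

so the chain groups are C_0 ≅ Z^7, C_1 ≅ Z^21, C_2 ≅ Z^14.

The boundary map ∂_1: C_1 → C_0 maps an edge to its endpoints' difference, ∂[p,q] = q − p. For instance
  ∂BD = D − B.
This gives a 7×21 integer matrix of rank 6; reducing to Smith normal form yields diagonal entries (1,1,1,1,1,1).

Boundary ∂_2: C_2 → C_1 maps a triangle to the signed sum of its edges. For instance
  ∂BEJ = EJ − BJ + BE,
  ∂AEG = EG − AG + AE.
This gives a 21×14 integer matrix of rank 13; reducing to Smith normal form yields diagonal entries (1,1,1,1,1,1,1,1,1,1,1,1,1).

Now H_k = ker ∂_k / im ∂_{k+1}, so:

  H_0: rank C_0 − rank ∂_1 = 7 − 6 = 1, and the invariant factors of ∂_1 are all 1, so H_0 = Z.
  H_1: rank ker ∂_1 − rank ∂_2 = (21 − 6) − 13 = 2, and the invariant factors of ∂_2 are all 1, so H_1 = Z^2.
  H_2: rank ker ∂_2 − rank ∂_3 = (14 − 13) − 0 = 1, and there is no ∂_3, so H_2 = Z.

As a check, the Euler characteristic is 7 − 21 + 14 = 0, which agrees with 1 − 2 + 1 = 0.
(K is a triangulation of the torus T^2.)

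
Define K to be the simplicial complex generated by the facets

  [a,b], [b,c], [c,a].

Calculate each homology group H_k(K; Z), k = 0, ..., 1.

H_0 = Z,  H_1 = Z.

K has 3 vertices, 3 edges.
rank ∂_0 = 0, rank ∂_1 = 2 ⇒ b_0 = 3 − 0 − 2 = 1; all invariant factors of ∂_1 are 1 so no torsion. So H_0 ≅ Z.
rank ∂_1 = 2, rank ∂_2 = 0 ⇒ b_1 = 3 − 2 − 0 = 1. So H_1 ≅ Z.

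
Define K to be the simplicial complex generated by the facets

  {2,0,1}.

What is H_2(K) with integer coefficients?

We work with the vertex ordering 0 < 1 < 2. The simplices of K, each written with vertices in increasing order, are:

  0-simplices (3): [0], [1], [2]
  1-simplices (3): [0,1], [0,2], [1,2]
  2-simplices (1): [0,1,2]

giving chain groups C_0 ≅ Z^3, C_1 ≅ Z^3, C_2 ≅ Z^1.

Boundary ∂_1: C_1 → C_0 is given by ∂[p,q] = [q] − [p]. For instance
  ∂[0,2] = [2] − [0].
This gives a 3×3 integer matrix of rank 2; reducing to Smith normal form yields diagonal entries (1,1).

∂_2: C_2 → C_1 maps a triangle to the signed sum of its edges. For instance
  ∂[0,1,2] = [1,2] − [0,2] + [0,1].
The resulting 3×1 matrix has rank 1, and its Smith normal form has invariant factors (1).

Reading off H_k = ker ∂_k / im ∂_{k+1}:

  H_2: rank ker ∂_2 − rank ∂_3 = (1 − 1) − 0 = 0, and there is no ∂_3, so H_2 = 0.

H_2 = 0.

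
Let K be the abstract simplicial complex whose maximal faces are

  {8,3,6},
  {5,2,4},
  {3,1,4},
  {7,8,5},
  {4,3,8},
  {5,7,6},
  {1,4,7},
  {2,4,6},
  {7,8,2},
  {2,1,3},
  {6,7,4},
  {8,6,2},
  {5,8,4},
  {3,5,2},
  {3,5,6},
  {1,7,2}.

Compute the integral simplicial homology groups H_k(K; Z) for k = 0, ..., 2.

H_0 = Z,  H_1 = Z^2,  H_2 = Z.

Fix the vertex order 1 < 2 < 3 < 4 < 5 < 6 < 7 < 8 and write every simplex with vertices in increasing order. Then dim K = 2 and the simplices of K are:

  0-simplices (8): [1], [2], [3], [4], [5], [6], [7], [8]
  1-simplices (24): (24 of them)
  2-simplices (16): [1,2,3], [1,2,7], [1,3,4], [1,4,7], [2,3,5], [2,4,5], [2,4,6], [2,6,8], [2,7,8], [3,4,8], [3,5,6], [3,6,8], [4,5,8], [4,6,7], [5,6,7], [5,7,8]

Hence C_0 ≅ Z^8, C_1 ≅ Z^24, C_2 ≅ Z^16.

Boundary ∂_1: C_1 → C_0 is given by ∂[p,q] = [q] − [p]. For instance
  ∂[6,8] = [8] − [6].
As a 8×24 matrix over Z this has rank 7, with invariant factors (1,1,1,1,1,1,1).

Boundary ∂_2: C_2 → C_1 acts by ∂[p,q,r] = [q,r] − [p,r] + [p,q]. For instance
  ∂[1,3,4] = [3,4] − [1,4] + [1,3],
  ∂[1,4,7] = [4,7] − [1,7] + [1,4].
The resulting 24×16 matrix has rank 15, and its Smith normal form has invariant factors (1,1,1,1,1,1,1,1,1,1,1,1,1,1,1).

From H_k ≅ ker(∂_k) / im(∂_{k+1}) we obtain:

  H_0: rank C_0 − rank ∂_1 = 8 − 7 = 1, and the invariant factors of ∂_1 are all 1, so H_0 = Z.
  H_1: rank ker ∂_1 − rank ∂_2 = (24 − 7) − 15 = 2, and the invariant factors of ∂_2 are all 1, so H_1 = Z^2.
  H_2: rank ker ∂_2 − rank ∂_3 = (16 − 15) − 0 = 1, and there is no ∂_3, so H_2 = Z.

As a check, the Euler characteristic is 8 − 24 + 16 = 0, which agrees with 1 − 2 + 1 = 0.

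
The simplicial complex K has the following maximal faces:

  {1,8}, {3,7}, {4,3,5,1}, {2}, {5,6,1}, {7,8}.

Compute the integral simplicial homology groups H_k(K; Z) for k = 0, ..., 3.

Take the total order 1 < 2 < 3 < 4 < 5 < 6 < 7 < 8 on the vertex set. Then K (dimension 3) consists of the simplices:

  0-simplices (8): [1], [2], [3], [4], [5], [6], [7], [8]
  1-simplices (11): [1,3], [1,4], [1,5], [1,6], [1,8], [3,4], [3,5], [3,7], [4,5], [5,6], [7,8]
  2-simplices (5): [1,3,4], [1,3,5], [1,4,5], [1,5,6], [3,4,5]
  3-simplices (1): [1,3,4,5]

Hence C_0 ≅ Z^8, C_1 ≅ Z^11, C_2 ≅ Z^5, C_3 ≅ Z^1.

Boundary ∂_1: C_1 → C_0 maps an edge to its endpoints' difference, ∂[p,q] = q − p. For instance
  ∂[1,6] = [6] − [1].
The resulting 8×11 matrix has rank 6, and its Smith normal form has invariant factors (1,1,1,1,1,1).

∂_2: C_2 → C_1 maps a triangle to the signed sum of its edges. For instance
  ∂[1,5,6] = [5,6] − [1,6] + [1,5],
  ∂[1,4,5] = [4,5] − [1,5] + [1,4].
The 11×5 boundary matrix has rank 4 and Smith normal form diag(1,1,1,1).

Boundary ∂_3: C_3 → C_2 sends each 3-simplex σ to the alternating sum Σ_i (−1)^i (σ with its i-th vertex removed). For instance
  ∂[1,3,4,5] = [3,4,5] − [1,4,5] + [1,3,5] − [1,3,4].
The resulting 5×1 matrix has rank 1, and its Smith normal form has invariant factors (1).

Reading off H_k = ker ∂_k / im ∂_{k+1}:

  H_0: rank C_0 − rank ∂_1 = 8 − 6 = 2, and the invariant factors of ∂_1 are all 1, so H_0 ≅ Z^2.
  H_1: rank ker ∂_1 − rank ∂_2 = (11 − 6) − 4 = 1, and the invariant factors of ∂_2 are all 1, so H_1 ≅ Z.
  H_2: rank ker ∂_2 − rank ∂_3 = (5 − 4) − 1 = 0, and the invariant factors of ∂_3 are all 1, so H_2 ≅ 0.
  H_3: rank ker ∂_3 − rank ∂_4 = (1 − 1) − 0 = 0, and there is no ∂_4, so H_3 ≅ 0.

As a check, the Euler characteristic is 8 − 11 + 5 − 1 = 1, which agrees with 2 − 1 + 0 − 0 = 1.

H_0 = Z^2,  H_1 = Z,  H_2 = 0,  H_3 = 0.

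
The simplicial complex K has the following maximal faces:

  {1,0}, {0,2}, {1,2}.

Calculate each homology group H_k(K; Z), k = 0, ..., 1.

H_0 = Z,  H_1 = Z.

Fix the vertex order 0 < 1 < 2 and write every simplex with vertices in increasing order. Then dim K = 1 and the simplices of K are:

  0-simplices (3): [0], [1], [2]
  1-simplices (3): [0,1], [0,2], [1,2]

so the chain groups are C_0 ≅ Z^3, C_1 ≅ Z^3.

Boundary ∂_1: C_1 → C_0 maps an edge to its endpoints' difference, ∂[p,q] = q − p. For instance
  ∂[0,2] = [2] − [0].
The 3×3 boundary matrix has rank 2 and Smith normal form diag(1,1).

From H_k ≅ ker(∂_k) / im(∂_{k+1}) we obtain:

  H_0: rank C_0 − rank ∂_1 = 3 − 2 = 1, and the invariant factors of ∂_1 are all 1, so H_0 = Z.
  H_1: rank ker ∂_1 − rank ∂_2 = (3 − 2) − 0 = 1, and there is no ∂_2, so H_1 = Z.

As a check, the Euler characteristic is 3 − 3 = 0, which agrees with 1 − 1 = 0.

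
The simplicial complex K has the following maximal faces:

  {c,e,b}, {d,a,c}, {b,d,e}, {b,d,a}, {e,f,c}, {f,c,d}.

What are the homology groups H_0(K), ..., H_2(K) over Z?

H_0 = Z,  H_1 = Z,  H_2 = 0.

Take the total order a < b < c < d < e < f on the vertex set. Then K (dimension 2) consists of the simplices:

  0-simplices (6): a, b, c, d, e, f
  1-simplices (12): ab, ac, ad, bc, bd, be, cd, ce, cf, de, df, ef
  2-simplices (6): abd, acd, bce, bde, cdf, cef

Hence C_0 ≅ Z^6, C_1 ≅ Z^12, C_2 ≅ Z^6.

∂_1: C_1 → C_0 sends each edge [p,q] (with p < q) to q − p. For instance
  ∂ad = d − a.
This gives a 6×12 integer matrix of rank 5; reducing to Smith normal form yields diagonal entries (1,1,1,1,1).

The boundary map ∂_2: C_2 → C_1 acts by ∂[p,q,r] = [q,r] − [p,r] + [p,q]. For instance
  ∂cef = ef − cf + ce,
  ∂abd = bd − ad + ab.
The 12×6 boundary matrix has rank 6 and Smith normal form diag(1,1,1,1,1,1).

From H_k ≅ ker(∂_k) / im(∂_{k+1}) we obtain:

  H_0: rank C_0 − rank ∂_1 = 6 − 5 = 1, and the invariant factors of ∂_1 are all 1, so H_0 = Z.
  H_1: rank ker ∂_1 − rank ∂_2 = (12 − 5) − 6 = 1, and the invariant factors of ∂_2 are all 1, so H_1 = Z.
  H_2: rank ker ∂_2 − rank ∂_3 = (6 − 6) − 0 = 0, and there is no ∂_3, so H_2 = 0.

As a check, the Euler characteristic is 6 − 12 + 6 = 0, which agrees with 1 − 1 + 0 = 0.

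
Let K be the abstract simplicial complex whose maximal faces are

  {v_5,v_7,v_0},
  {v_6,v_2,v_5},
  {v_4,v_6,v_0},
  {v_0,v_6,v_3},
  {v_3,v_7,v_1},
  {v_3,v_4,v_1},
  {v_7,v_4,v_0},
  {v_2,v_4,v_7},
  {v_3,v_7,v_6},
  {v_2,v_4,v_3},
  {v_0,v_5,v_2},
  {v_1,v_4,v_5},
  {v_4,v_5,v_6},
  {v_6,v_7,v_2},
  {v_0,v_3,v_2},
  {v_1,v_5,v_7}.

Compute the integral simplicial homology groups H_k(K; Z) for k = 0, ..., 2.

H_0 = Z,  H_1 = Z^2,  H_2 = Z.

Order the vertices as v_0 < v_1 < v_2 < v_3 < v_4 < v_5 < v_6 < v_7. Listing each simplex with vertices in this order, K has dimension 2 with simplices:

  0-simplices (8): [v_0], [v_1], [v_2], [v_3], [v_4], [v_5], [v_6], [v_7]
  1-simplices (24): (24 of them)
  2-simplices (16): (16 of them)

giving chain groups C_0 ≅ Z^8, C_1 ≅ Z^24, C_2 ≅ Z^16.

The boundary map ∂_1: C_1 → C_0 is given by ∂[p,q] = [q] − [p]. For instance
  ∂[v_2,v_5] = [v_5] − [v_2].
As a 8×24 matrix over Z this has rank 7, with invariant factors (1,1,1,1,1,1,1).

Boundary ∂_2: C_2 → C_1 acts by ∂[p,q,r] = [q,r] − [p,r] + [p,q]. For instance
  ∂[v_0,v_2,v_3] = [v_2,v_3] − [v_0,v_3] + [v_0,v_2],
  ∂[v_1,v_4,v_5] = [v_4,v_5] − [v_1,v_5] + [v_1,v_4].
The resulting 24×16 matrix has rank 15, and its Smith normal form has invariant factors (1,1,1,1,1,1,1,1,1,1,1,1,1,1,1).

Reading off H_k = ker ∂_k / im ∂_{k+1}:

  H_0: rank C_0 − rank ∂_1 = 8 − 7 = 1, and the invariant factors of ∂_1 are all 1, so H_0 ≅ Z.
  H_1: rank ker ∂_1 − rank ∂_2 = (24 − 7) − 15 = 2, and the invariant factors of ∂_2 are all 1, so H_1 ≅ Z^2.
  H_2: rank ker ∂_2 − rank ∂_3 = (16 − 15) − 0 = 1, and there is no ∂_3, so H_2 ≅ Z.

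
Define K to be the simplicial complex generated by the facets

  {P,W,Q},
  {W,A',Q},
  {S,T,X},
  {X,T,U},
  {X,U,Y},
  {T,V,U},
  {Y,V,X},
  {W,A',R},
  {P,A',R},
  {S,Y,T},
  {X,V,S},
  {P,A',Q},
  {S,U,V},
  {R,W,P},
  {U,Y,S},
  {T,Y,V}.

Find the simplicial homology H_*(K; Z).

H_0 = Z^2,  H_1 = Z/2Z,  H_2 = Z.

Order the vertices as P < Q < R < S < T < U < V < W < X < Y < A'. Listing each simplex with vertices in this order, K has dimension 2 with simplices:

  0-simplices (11): [P], [Q], [R], [S], [T], [U], [V], [W], [X], [Y], [A']
  1-simplices (24): (24 of them)
  2-simplices (16): [P,Q,W], [P,Q,A'], [P,R,W], [P,R,A'], [Q,W,A'], [R,W,A'], [S,T,X], [S,T,Y], [S,U,V], [S,U,Y], [S,V,X], [T,U,V], [T,U,X], [T,V,Y], [U,X,Y], [V,X,Y]

Hence C_0 ≅ Z^11, C_1 ≅ Z^24, C_2 ≅ Z^16.

Boundary ∂_1: C_1 → C_0 maps an edge to its endpoints' difference, ∂[p,q] = q − p. For instance
  ∂[T,X] = [X] − [T].
The 11×24 boundary matrix has rank 9 and Smith normal form diag(1,1,1,1,1,1,1,1,1).

Boundary ∂_2: C_2 → C_1 maps a triangle to the signed sum of its edges. For instance
  ∂[T,U,V] = [U,V] − [T,V] + [T,U],
  ∂[S,U,Y] = [U,Y] − [S,Y] + [S,U].
As a 24×16 matrix over Z this has rank 15, with invariant factors (1,1,1,1,1,1,1,1,1,1,1,1,1,1,2).

Computing H_k = (kernel of ∂_k) / (image of ∂_{k+1}):

  H_0: rank C_0 − rank ∂_1 = 11 − 9 = 2, and the invariant factors of ∂_1 are all 1, so H_0 ≅ Z^2.
  H_1: rank ker ∂_1 − rank ∂_2 = (24 − 9) − 15 = 0, and ∂_2 has invariant factor 2 > 1, so H_1 ≅ Z/2Z.
  H_2: rank ker ∂_2 − rank ∂_3 = (16 − 15) − 0 = 1, and there is no ∂_3, so H_2 ≅ Z.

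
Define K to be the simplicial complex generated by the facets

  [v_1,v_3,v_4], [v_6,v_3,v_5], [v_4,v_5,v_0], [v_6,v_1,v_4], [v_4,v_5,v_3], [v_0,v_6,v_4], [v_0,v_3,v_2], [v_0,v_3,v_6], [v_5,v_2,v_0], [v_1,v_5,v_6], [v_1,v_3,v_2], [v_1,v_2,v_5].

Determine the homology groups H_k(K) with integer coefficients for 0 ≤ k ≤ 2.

Fix the vertex order v_0 < v_1 < v_2 < v_3 < v_4 < v_5 < v_6 and write every simplex with vertices in increasing order. Then dim K = 2 and the simplices of K are:

  0-simplices (7): [v_0], [v_1], [v_2], [v_3], [v_4], [v_5], [v_6]
  1-simplices (18): (18 of them)
  2-simplices (12): (12 of them)

Hence C_0 ≅ Z^7, C_1 ≅ Z^18, C_2 ≅ Z^12.

∂_1: C_1 → C_0 is given by ∂[p,q] = [q] − [p].
As a 7×18 matrix over Z this has rank 6, with invariant factors (1,1,1,1,1,1).

Boundary ∂_2: C_2 → C_1 acts by ∂[p,q,r] = [q,r] − [p,r] + [p,q]. For instance
  ∂[v_3,v_5,v_6] = [v_5,v_6] − [v_3,v_6] + [v_3,v_5],
  ∂[v_0,v_4,v_5] = [v_4,v_5] − [v_0,v_5] + [v_0,v_4].
As a 18×12 matrix over Z this has rank 12, with invariant factors (1,1,1,1,1,1,1,1,1,1,1,2).

Reading off H_k = ker ∂_k / im ∂_{k+1}:

  H_0: rank C_0 − rank ∂_1 = 7 − 6 = 1, and the invariant factors of ∂_1 are all 1, so H_0 = Z.
  H_1: rank ker ∂_1 − rank ∂_2 = (18 − 6) − 12 = 0, and ∂_2 has invariant factor 2 > 1, so H_1 = Z/2Z.
  H_2: rank ker ∂_2 − rank ∂_3 = (12 − 12) − 0 = 0, and there is no ∂_3, so H_2 = 0.

As a check, the Euler characteristic is 7 − 18 + 12 = 1, which agrees with 1 − 0 + 0 = 1.
(K is a triangulation of the real projective plane RP^2.)

H_0 = Z,  H_1 = Z/2Z,  H_2 = 0.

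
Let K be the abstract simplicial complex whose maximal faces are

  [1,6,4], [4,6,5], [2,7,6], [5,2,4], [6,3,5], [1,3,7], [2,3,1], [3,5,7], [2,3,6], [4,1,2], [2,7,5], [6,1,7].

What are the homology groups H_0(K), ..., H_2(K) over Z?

H_0 = Z,  H_1 = Z/2Z,  H_2 = 0.

Fix the vertex order 1 < 2 < 3 < 4 < 5 < 6 < 7 and write every simplex with vertices in increasing order. Then dim K = 2 and the simplices of K are:

  0-simplices (7): [1], [2], [3], [4], [5], [6], [7]
  1-simplices (18): [1,2], [1,3], [1,4], [1,6], [1,7], [2,3], [2,4], [2,5], [2,6], [2,7], [3,5], [3,6], [3,7], [4,5], [4,6], [5,6], [5,7], [6,7]
  2-simplices (12): [1,2,3], [1,2,4], [1,3,7], [1,4,6], [1,6,7], [2,3,6], [2,4,5], [2,5,7], [2,6,7], [3,5,6], [3,5,7], [4,5,6]

so the chain groups are C_0 ≅ Z^7, C_1 ≅ Z^18, C_2 ≅ Z^12.

The boundary map ∂_1: C_1 → C_0 is given by ∂[p,q] = [q] − [p].
As a 7×18 matrix over Z this has rank 6, with invariant factors (1,1,1,1,1,1).

The boundary map ∂_2: C_2 → C_1 maps a triangle to the signed sum of its edges. For instance
  ∂[2,5,7] = [5,7] − [2,7] + [2,5],
  ∂[1,2,3] = [2,3] − [1,3] + [1,2].
The 18×12 boundary matrix has rank 12 and Smith normal form diag(1,1,1,1,1,1,1,1,1,1,1,2).

From H_k ≅ ker(∂_k) / im(∂_{k+1}) we obtain:

  H_0: rank C_0 − rank ∂_1 = 7 − 6 = 1, and the invariant factors of ∂_1 are all 1, so H_0 = Z.
  H_1: rank ker ∂_1 − rank ∂_2 = (18 − 6) − 12 = 0, and ∂_2 has invariant factor 2 > 1, so H_1 = Z/2Z.
  H_2: rank ker ∂_2 − rank ∂_3 = (12 − 12) − 0 = 0, and there is no ∂_3, so H_2 = 0.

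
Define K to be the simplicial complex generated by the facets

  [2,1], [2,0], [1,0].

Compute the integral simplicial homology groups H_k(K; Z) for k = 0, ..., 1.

We work with the vertex ordering 0 < 1 < 2. The simplices of K, each written with vertices in increasing order, are:

  0-simplices (3): [0], [1], [2]
  1-simplices (3): [0,1], [0,2], [1,2]

giving chain groups C_0 ≅ Z^3, C_1 ≅ Z^3.

The boundary map ∂_1: C_1 → C_0 maps an edge to its endpoints' difference, ∂[p,q] = q − p.
The resulting 3×3 matrix has rank 2, and its Smith normal form has invariant factors (1,1).

Reading off H_k = ker ∂_k / im ∂_{k+1}:

  H_0: rank C_0 − rank ∂_1 = 3 − 2 = 1, and the invariant factors of ∂_1 are all 1, so H_0 ≅ Z.
  H_1: rank ker ∂_1 − rank ∂_2 = (3 − 2) − 0 = 1, and there is no ∂_2, so H_1 ≅ Z.

H_0 ≅ Z,  H_1 ≅ Z.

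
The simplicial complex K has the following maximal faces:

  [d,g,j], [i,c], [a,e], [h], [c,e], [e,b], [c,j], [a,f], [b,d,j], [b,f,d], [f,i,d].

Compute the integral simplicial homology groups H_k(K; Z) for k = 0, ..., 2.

K has 10 vertices, 15 edges, 4 triangles.
rank ∂_0 = 0, rank ∂_1 = 8 ⇒ b_0 = 10 − 0 − 8 = 2; all invariant factors of ∂_1 are 1 so no torsion. So H_0 = Z^2.
rank ∂_1 = 8, rank ∂_2 = 4 ⇒ b_1 = 15 − 8 − 4 = 3; all invariant factors of ∂_2 are 1 so no torsion. So H_1 = Z^3.
rank ∂_2 = 4, rank ∂_3 = 0 ⇒ b_2 = 4 − 4 − 0 = 0. So H_2 = 0.

H_0 = Z^2,  H_1 = Z^3,  H_2 = 0.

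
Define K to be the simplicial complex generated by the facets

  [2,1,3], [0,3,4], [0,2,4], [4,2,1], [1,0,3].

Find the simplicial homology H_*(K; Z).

We work with the vertex ordering 0 < 1 < 2 < 3 < 4. The simplices of K, each written with vertices in increasing order, are:

  0-simplices (5): [0], [1], [2], [3], [4]
  1-simplices (10): [0,1], [0,2], [0,3], [0,4], [1,2], [1,3], [1,4], [2,3], [2,4], [3,4]
  2-simplices (5): [0,1,3], [0,2,4], [0,3,4], [1,2,3], [1,2,4]

so the chain groups are C_0 ≅ Z^5, C_1 ≅ Z^10, C_2 ≅ Z^5.

Boundary ∂_1: C_1 → C_0 sends each edge [p,q] (with p < q) to q − p.
This gives a 5×10 integer matrix of rank 4; reducing to Smith normal form yields diagonal entries (1,1,1,1).

∂_2: C_2 → C_1 maps a triangle to the signed sum of its edges. For instance
  ∂[1,2,4] = [2,4] − [1,4] + [1,2],
  ∂[0,3,4] = [3,4] − [0,4] + [0,3].
This gives a 10×5 integer matrix of rank 5; reducing to Smith normal form yields diagonal entries (1,1,1,1,1).

From H_k ≅ ker(∂_k) / im(∂_{k+1}) we obtain:

  H_0: rank C_0 − rank ∂_1 = 5 − 4 = 1, and the invariant factors of ∂_1 are all 1, so H_0 ≅ Z.
  H_1: rank ker ∂_1 − rank ∂_2 = (10 − 4) − 5 = 1, and the invariant factors of ∂_2 are all 1, so H_1 ≅ Z.
  H_2: rank ker ∂_2 − rank ∂_3 = (5 − 5) − 0 = 0, and there is no ∂_3, so H_2 ≅ 0.

H_0 ≅ Z,  H_1 ≅ Z,  H_2 = 0.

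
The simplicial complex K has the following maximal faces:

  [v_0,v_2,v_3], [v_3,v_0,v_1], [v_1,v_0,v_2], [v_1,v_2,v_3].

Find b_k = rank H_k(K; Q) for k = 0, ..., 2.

Fix the vertex order v_0 < v_1 < v_2 < v_3 and write every simplex with vertices in increasing order. Then dim K = 2 and the simplices of K are:

  0-simplices (4): [v_0], [v_1], [v_2], [v_3]
  1-simplices (6): [v_0,v_1], [v_0,v_2], [v_0,v_3], [v_1,v_2], [v_1,v_3], [v_2,v_3]
  2-simplices (4): [v_0,v_1,v_2], [v_0,v_1,v_3], [v_0,v_2,v_3], [v_1,v_2,v_3]

giving chain groups C_0 ≅ Z^4, C_1 ≅ Z^6, C_2 ≅ Z^4.

The boundary map ∂_1: C_1 → C_0 is given by ∂[p,q] = [q] − [p].
The resulting 4×6 matrix has rank 3, and its Smith normal form has invariant factors (1,1,1).

The boundary map ∂_2: C_2 → C_1 acts by ∂[p,q,r] = [q,r] − [p,r] + [p,q]. For instance
  ∂[v_0,v_1,v_3] = [v_1,v_3] − [v_0,v_3] + [v_0,v_1],
  ∂[v_0,v_2,v_3] = [v_2,v_3] − [v_0,v_3] + [v_0,v_2].
This gives a 6×4 integer matrix of rank 3; reducing to Smith normal form yields diagonal entries (1,1,1).

Reading off H_k = ker ∂_k / im ∂_{k+1}:

  H_0: rank C_0 − rank ∂_1 = 4 − 3 = 1, and the invariant factors of ∂_1 are all 1, so H_0 = Z.
  H_1: rank ker ∂_1 − rank ∂_2 = (6 − 3) − 3 = 0, and the invariant factors of ∂_2 are all 1, so H_1 = 0.
  H_2: rank ker ∂_2 − rank ∂_3 = (4 − 3) − 0 = 1, and there is no ∂_3, so H_2 = Z.

Hence the Betti numbers are b_0 = 1, b_1 = 0, b_2 = 1.

b_0 = 1, b_1 = 0, b_2 = 1.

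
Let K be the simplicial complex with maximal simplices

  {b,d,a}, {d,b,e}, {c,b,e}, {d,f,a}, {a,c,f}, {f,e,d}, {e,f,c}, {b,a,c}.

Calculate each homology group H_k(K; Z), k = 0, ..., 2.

H_0 = Z,  H_1 = 0,  H_2 = Z.

We work with the vertex ordering a < b < c < d < e < f. The simplices of K, each written with vertices in increasing order, are:

  0-simplices (6): a, b, c, d, e, f
  1-simplices (12): ab, ac, ad, af, bc, bd, be, ce, cf, de, df, ef
  2-simplices (8): abc, abd, acf, adf, bce, bde, cef, def

giving chain groups C_0 ≅ Z^6, C_1 ≅ Z^12, C_2 ≅ Z^8.

Boundary ∂_1: C_1 → C_0 maps an edge to its endpoints' difference, ∂[p,q] = q − p.
This gives a 6×12 integer matrix of rank 5; reducing to Smith normal form yields diagonal entries (1,1,1,1,1).

∂_2: C_2 → C_1 sends each 2-simplex [p,q,r] to [q,r] − [p,r] + [p,q]. For instance
  ∂abc = bc − ac + ab,
  ∂abd = bd − ad + ab.
The resulting 12×8 matrix has rank 7, and its Smith normal form has invariant factors (1,1,1,1,1,1,1).

Reading off H_k = ker ∂_k / im ∂_{k+1}:

  H_0: rank C_0 − rank ∂_1 = 6 − 5 = 1, and the invariant factors of ∂_1 are all 1, so H_0 = Z.
  H_1: rank ker ∂_1 − rank ∂_2 = (12 − 5) − 7 = 0, and the invariant factors of ∂_2 are all 1, so H_1 = 0.
  H_2: rank ker ∂_2 − rank ∂_3 = (8 − 7) − 0 = 1, and there is no ∂_3, so H_2 = Z.

As a check, the Euler characteristic is 6 − 12 + 8 = 2, which agrees with 1 − 0 + 1 = 2.
(K is a triangulation of the 2-sphere S^2.)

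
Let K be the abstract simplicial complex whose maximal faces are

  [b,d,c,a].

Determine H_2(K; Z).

H_2 ≅ 0.

Take the total order a < b < c < d on the vertex set. Then K (dimension 3) consists of the simplices:

  0-simplices (4): a, b, c, d
  1-simplices (6): ab, ac, ad, bc, bd, cd
  2-simplices (4): abc, abd, acd, bcd
  3-simplices (1): abcd

Hence C_0 ≅ Z^4, C_1 ≅ Z^6, C_2 ≅ Z^4, C_3 ≅ Z^1.

The boundary map ∂_1: C_1 → C_0 sends each edge [p,q] (with p < q) to q − p.
This gives a 4×6 integer matrix of rank 3; reducing to Smith normal form yields diagonal entries (1,1,1).

The boundary map ∂_2: C_2 → C_1 sends each 2-simplex [p,q,r] to [q,r] − [p,r] + [p,q]. For instance
  ∂abd = bd − ad + ab,
  ∂abc = bc − ac + ab.
The 6×4 boundary matrix has rank 3 and Smith normal form diag(1,1,1).

Boundary ∂_3: C_3 → C_2 sends each 3-simplex σ to the alternating sum Σ_i (−1)^i (σ with its i-th vertex removed). For instance
  ∂abcd = bcd − acd + abd − abc.
As a 4×1 matrix over Z this has rank 1, with invariant factors (1).

Reading off H_k = ker ∂_k / im ∂_{k+1}:

  H_2: rank ker ∂_2 − rank ∂_3 = (4 − 3) − 1 = 0, and the invariant factors of ∂_3 are all 1, so H_2 ≅ 0.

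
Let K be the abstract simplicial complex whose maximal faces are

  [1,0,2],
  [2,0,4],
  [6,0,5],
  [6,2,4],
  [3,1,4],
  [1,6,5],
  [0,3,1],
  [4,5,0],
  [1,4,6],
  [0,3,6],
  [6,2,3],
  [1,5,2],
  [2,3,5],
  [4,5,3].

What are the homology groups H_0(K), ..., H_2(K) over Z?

Order the vertices as 0 < 1 < 2 < 3 < 4 < 5 < 6. Listing each simplex with vertices in this order, K has dimension 2 with simplices:

  0-simplices (7): [0], [1], [2], [3], [4], [5], [6]
  1-simplices (21): [0,1], [0,2], [0,3], [0,4], [0,5], [0,6], [1,2], [1,3], [1,4], [1,5], [1,6], [2,3], [2,4], [2,5], [2,6], [3,4], [3,5], [3,6], [4,5], [4,6], [5,6]
  2-simplices (14): [0,1,2], [0,1,3], [0,2,4], [0,3,6], [0,4,5], [0,5,6], [1,2,5], [1,3,4], [1,4,6], [1,5,6], [2,3,5], [2,3,6], [2,4,6], [3,4,5]

so the chain groups are C_0 ≅ Z^7, C_1 ≅ Z^21, C_2 ≅ Z^14.

The boundary map ∂_1: C_1 → C_0 is given by ∂[p,q] = [q] − [p]. For instance
  ∂[0,3] = [3] − [0].
The resulting 7×21 matrix has rank 6, and its Smith normal form has invariant factors (1,1,1,1,1,1).

∂_2: C_2 → C_1 maps a triangle to the signed sum of its edges. For instance
  ∂[0,2,4] = [2,4] − [0,4] + [0,2],
  ∂[0,1,2] = [1,2] − [0,2] + [0,1].
The 21×14 boundary matrix has rank 13 and Smith normal form diag(1,1,1,1,1,1,1,1,1,1,1,1,1).

From H_k ≅ ker(∂_k) / im(∂_{k+1}) we obtain:

  H_0: rank C_0 − rank ∂_1 = 7 − 6 = 1, and the invariant factors of ∂_1 are all 1, so H_0 ≅ Z.
  H_1: rank ker ∂_1 − rank ∂_2 = (21 − 6) − 13 = 2, and the invariant factors of ∂_2 are all 1, so H_1 ≅ Z^2.
  H_2: rank ker ∂_2 − rank ∂_3 = (14 − 13) − 0 = 1, and there is no ∂_3, so H_2 ≅ Z.

As a check, the Euler characteristic is 7 − 21 + 14 = 0, which agrees with 1 − 2 + 1 = 0.

H_0 ≅ Z,  H_1 ≅ Z^2,  H_2 ≅ Z.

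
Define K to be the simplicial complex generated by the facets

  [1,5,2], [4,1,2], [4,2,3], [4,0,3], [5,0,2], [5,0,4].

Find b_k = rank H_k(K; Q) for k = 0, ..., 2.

We work with the vertex ordering 0 < 1 < 2 < 3 < 4 < 5. The simplices of K, each written with vertices in increasing order, are:

  0-simplices (6): [0], [1], [2], [3], [4], [5]
  1-simplices (12): [0,2], [0,3], [0,4], [0,5], [1,2], [1,4], [1,5], [2,3], [2,4], [2,5], [3,4], [4,5]
  2-simplices (6): [0,2,5], [0,3,4], [0,4,5], [1,2,4], [1,2,5], [2,3,4]

Hence C_0 ≅ Z^6, C_1 ≅ Z^12, C_2 ≅ Z^6.

Boundary ∂_1: C_1 → C_0 is given by ∂[p,q] = [q] − [p]. For instance
  ∂[0,2] = [2] − [0].
This gives a 6×12 integer matrix of rank 5; reducing to Smith normal form yields diagonal entries (1,1,1,1,1).

Boundary ∂_2: C_2 → C_1 sends each 2-simplex [p,q,r] to [q,r] − [p,r] + [p,q]. For instance
  ∂[2,3,4] = [3,4] − [2,4] + [2,3],
  ∂[1,2,4] = [2,4] − [1,4] + [1,2].
This gives a 12×6 integer matrix of rank 6; reducing to Smith normal form yields diagonal entries (1,1,1,1,1,1).

From H_k ≅ ker(∂_k) / im(∂_{k+1}) we obtain:

  H_0: rank C_0 − rank ∂_1 = 6 − 5 = 1, and the invariant factors of ∂_1 are all 1, so H_0 ≅ Z.
  H_1: rank ker ∂_1 − rank ∂_2 = (12 − 5) − 6 = 1, and the invariant factors of ∂_2 are all 1, so H_1 ≅ Z.
  H_2: rank ker ∂_2 − rank ∂_3 = (6 − 6) − 0 = 0, and there is no ∂_3, so H_2 ≅ 0.

(K is a triangulation of the cylinder S^1 x I.)

Hence the Betti numbers are b_0 = 1, b_1 = 1, b_2 = 0.

b_0 = 1, b_1 = 1, b_2 = 0.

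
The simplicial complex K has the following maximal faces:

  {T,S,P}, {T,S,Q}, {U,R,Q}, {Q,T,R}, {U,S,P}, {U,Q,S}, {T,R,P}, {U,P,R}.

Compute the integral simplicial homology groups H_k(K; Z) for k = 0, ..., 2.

H_0 = Z,  H_1 = 0,  H_2 = Z.

Fix the vertex order P < Q < R < S < T < U and write every simplex with vertices in increasing order. Then dim K = 2 and the simplices of K are:

  0-simplices (6): P, Q, R, S, T, U
  1-simplices (12): PR, PS, PT, PU, QR, QS, QT, QU, RT, RU, ST, SU
  2-simplices (8): PRT, PRU, PST, PSU, QRT, QRU, QST, QSU

Hence C_0 ≅ Z^6, C_1 ≅ Z^12, C_2 ≅ Z^8.

∂_1: C_1 → C_0 sends each edge [p,q] (with p < q) to q − p. For instance
  ∂QU = U − Q.
The resulting 6×12 matrix has rank 5, and its Smith normal form has invariant factors (1,1,1,1,1).

Boundary ∂_2: C_2 → C_1 maps a triangle to the signed sum of its edges. For instance
  ∂QST = ST − QT + QS,
  ∂PRU = RU − PU + PR.
As a 12×8 matrix over Z this has rank 7, with invariant factors (1,1,1,1,1,1,1).

Reading off H_k = ker ∂_k / im ∂_{k+1}:

  H_0: rank C_0 − rank ∂_1 = 6 − 5 = 1, and the invariant factors of ∂_1 are all 1, so H_0 = Z.
  H_1: rank ker ∂_1 − rank ∂_2 = (12 − 5) − 7 = 0, and the invariant factors of ∂_2 are all 1, so H_1 = 0.
  H_2: rank ker ∂_2 − rank ∂_3 = (8 − 7) − 0 = 1, and there is no ∂_3, so H_2 = Z.

As a check, the Euler characteristic is 6 − 12 + 8 = 2, which agrees with 1 − 0 + 1 = 2.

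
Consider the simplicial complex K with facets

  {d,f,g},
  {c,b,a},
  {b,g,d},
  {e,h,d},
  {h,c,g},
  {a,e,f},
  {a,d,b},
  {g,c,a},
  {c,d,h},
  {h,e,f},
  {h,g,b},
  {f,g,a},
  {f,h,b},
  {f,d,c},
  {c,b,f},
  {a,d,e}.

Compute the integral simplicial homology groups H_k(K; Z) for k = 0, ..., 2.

H_0 ≅ Z,  H_1 ≅ Z^2,  H_2 ≅ Z.

K has 8 vertices, 24 edges, 16 triangles.
rank ∂_0 = 0, rank ∂_1 = 7 ⇒ b_0 = 8 − 0 − 7 = 1; all invariant factors of ∂_1 are 1 so no torsion. So H_0 ≅ Z.
rank ∂_1 = 7, rank ∂_2 = 15 ⇒ b_1 = 24 − 7 − 15 = 2; all invariant factors of ∂_2 are 1 so no torsion. So H_1 ≅ Z^2.
rank ∂_2 = 15, rank ∂_3 = 0 ⇒ b_2 = 16 − 15 − 0 = 1. So H_2 ≅ Z.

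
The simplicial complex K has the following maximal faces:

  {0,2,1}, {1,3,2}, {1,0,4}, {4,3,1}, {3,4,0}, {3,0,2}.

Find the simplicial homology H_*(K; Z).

Fix the vertex order 0 < 1 < 2 < 3 < 4 and write every simplex with vertices in increasing order. Then dim K = 2 and the simplices of K are:

  0-simplices (5): [0], [1], [2], [3], [4]
  1-simplices (9): [0,1], [0,2], [0,3], [0,4], [1,2], [1,3], [1,4], [2,3], [3,4]
  2-simplices (6): [0,1,2], [0,1,4], [0,2,3], [0,3,4], [1,2,3], [1,3,4]

so the chain groups are C_0 ≅ Z^5, C_1 ≅ Z^9, C_2 ≅ Z^6.

∂_1: C_1 → C_0 sends each edge [p,q] (with p < q) to q − p. For instance
  ∂[1,3] = [3] − [1].
This gives a 5×9 integer matrix of rank 4; reducing to Smith normal form yields diagonal entries (1,1,1,1).

∂_2: C_2 → C_1 maps a triangle to the signed sum of its edges. For instance
  ∂[0,2,3] = [2,3] − [0,3] + [0,2],
  ∂[1,3,4] = [3,4] − [1,4] + [1,3].
This gives a 9×6 integer matrix of rank 5; reducing to Smith normal form yields diagonal entries (1,1,1,1,1).

Reading off H_k = ker ∂_k / im ∂_{k+1}:

  H_0: rank C_0 − rank ∂_1 = 5 − 4 = 1, and the invariant factors of ∂_1 are all 1, so H_0 = Z.
  H_1: rank ker ∂_1 − rank ∂_2 = (9 − 4) − 5 = 0, and the invariant factors of ∂_2 are all 1, so H_1 = 0.
  H_2: rank ker ∂_2 − rank ∂_3 = (6 − 5) − 0 = 1, and there is no ∂_3, so H_2 = Z.

H_0 = Z,  H_1 = 0,  H_2 = Z.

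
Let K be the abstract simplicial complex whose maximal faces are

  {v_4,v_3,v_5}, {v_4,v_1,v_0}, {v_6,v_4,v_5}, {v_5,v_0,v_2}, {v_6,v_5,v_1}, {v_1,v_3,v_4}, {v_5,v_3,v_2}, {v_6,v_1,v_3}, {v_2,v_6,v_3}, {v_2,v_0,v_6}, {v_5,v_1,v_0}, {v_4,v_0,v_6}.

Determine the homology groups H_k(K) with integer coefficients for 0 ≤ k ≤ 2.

Order the vertices as v_0 < v_1 < v_2 < v_3 < v_4 < v_5 < v_6. Listing each simplex with vertices in this order, K has dimension 2 with simplices:

  0-simplices (7): [v_0], [v_1], [v_2], [v_3], [v_4], [v_5], [v_6]
  1-simplices (18): (18 of them)
  2-simplices (12): (12 of them)

Hence C_0 ≅ Z^7, C_1 ≅ Z^18, C_2 ≅ Z^12.

∂_1: C_1 → C_0 maps an edge to its endpoints' difference, ∂[p,q] = q − p.
The 7×18 boundary matrix has rank 6 and Smith normal form diag(1,1,1,1,1,1).

The boundary map ∂_2: C_2 → C_1 sends each 2-simplex [p,q,r] to [q,r] − [p,r] + [p,q]. For instance
  ∂[v_2,v_3,v_6] = [v_3,v_6] − [v_2,v_6] + [v_2,v_3],
  ∂[v_0,v_4,v_6] = [v_4,v_6] − [v_0,v_6] + [v_0,v_4].
The 18×12 boundary matrix has rank 12 and Smith normal form diag(1,1,1,1,1,1,1,1,1,1,1,2).

Reading off H_k = ker ∂_k / im ∂_{k+1}:

  H_0: rank C_0 − rank ∂_1 = 7 − 6 = 1, and the invariant factors of ∂_1 are all 1, so H_0 = Z.
  H_1: rank ker ∂_1 − rank ∂_2 = (18 − 6) − 12 = 0, and ∂_2 has invariant factor 2 > 1, so H_1 = Z/2.
  H_2: rank ker ∂_2 − rank ∂_3 = (12 − 12) − 0 = 0, and there is no ∂_3, so H_2 = 0.

H_0 = Z,  H_1 = Z/2,  H_2 = 0.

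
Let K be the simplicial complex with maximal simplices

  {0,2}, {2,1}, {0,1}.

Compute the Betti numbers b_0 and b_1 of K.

Order the vertices as 0 < 1 < 2. Listing each simplex with vertices in this order, K has dimension 1 with simplices:

  0-simplices (3): [0], [1], [2]
  1-simplices (3): [0,1], [0,2], [1,2]

so the chain groups are C_0 ≅ Z^3, C_1 ≅ Z^3.

Boundary ∂_1: C_1 → C_0 maps an edge to its endpoints' difference, ∂[p,q] = q − p. For instance
  ∂[0,1] = [1] − [0].
This gives a 3×3 integer matrix of rank 2; reducing to Smith normal form yields diagonal entries (1,1).

Reading off H_k = ker ∂_k / im ∂_{k+1}:

  H_0: rank C_0 − rank ∂_1 = 3 − 2 = 1, and the invariant factors of ∂_1 are all 1, so H_0 = Z.
  H_1: rank ker ∂_1 − rank ∂_2 = (3 − 2) − 0 = 1, and there is no ∂_2, so H_1 = Z.

Hence the Betti numbers are b_0 = 1, b_1 = 1.

b_0 = 1, b_1 = 1.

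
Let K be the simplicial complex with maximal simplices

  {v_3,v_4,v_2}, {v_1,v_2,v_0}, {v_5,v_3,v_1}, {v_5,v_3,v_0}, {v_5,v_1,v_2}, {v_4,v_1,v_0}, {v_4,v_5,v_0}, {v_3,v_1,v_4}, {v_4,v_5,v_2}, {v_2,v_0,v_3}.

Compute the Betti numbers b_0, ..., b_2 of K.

b_0 = 1, b_1 = 0, b_2 = 0.

We work with the vertex ordering v_0 < v_1 < v_2 < v_3 < v_4 < v_5. The simplices of K, each written with vertices in increasing order, are:

  0-simplices (6): [v_0], [v_1], [v_2], [v_3], [v_4], [v_5]
  1-simplices (15): (15 of them)
  2-simplices (10): [v_0,v_1,v_2], [v_0,v_1,v_4], [v_0,v_2,v_3], [v_0,v_3,v_5], [v_0,v_4,v_5], [v_1,v_2,v_5], [v_1,v_3,v_4], [v_1,v_3,v_5], [v_2,v_3,v_4], [v_2,v_4,v_5]

so the chain groups are C_0 ≅ Z^6, C_1 ≅ Z^15, C_2 ≅ Z^10.

The boundary map ∂_1: C_1 → C_0 sends each edge [p,q] (with p < q) to q − p.
The 6×15 boundary matrix has rank 5 and Smith normal form diag(1,1,1,1,1).

The boundary map ∂_2: C_2 → C_1 maps a triangle to the signed sum of its edges. For instance
  ∂[v_2,v_3,v_4] = [v_3,v_4] − [v_2,v_4] + [v_2,v_3],
  ∂[v_1,v_3,v_5] = [v_3,v_5] − [v_1,v_5] + [v_1,v_3].
As a 15×10 matrix over Z this has rank 10, with invariant factors (1,1,1,1,1,1,1,1,1,2).

Now H_k = ker ∂_k / im ∂_{k+1}, so:

  H_0: rank C_0 − rank ∂_1 = 6 − 5 = 1, and the invariant factors of ∂_1 are all 1, so H_0 ≅ Z.
  H_1: rank ker ∂_1 − rank ∂_2 = (15 − 5) − 10 = 0, and ∂_2 has invariant factor 2 > 1, so H_1 ≅ Z/2.
  H_2: rank ker ∂_2 − rank ∂_3 = (10 − 10) − 0 = 0, and there is no ∂_3, so H_2 ≅ 0.

As a check, the Euler characteristic is 6 − 15 + 10 = 1, which agrees with 1 − 0 + 0 = 1.

Hence the Betti numbers are b_0 = 1, b_1 = 0, b_2 = 0.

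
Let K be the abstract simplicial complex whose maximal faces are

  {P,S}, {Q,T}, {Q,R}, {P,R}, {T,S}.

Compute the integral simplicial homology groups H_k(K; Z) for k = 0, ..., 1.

K has 5 vertices, 5 edges.
rank ∂_0 = 0, rank ∂_1 = 4 ⇒ b_0 = 5 − 0 − 4 = 1; all invariant factors of ∂_1 are 1 so no torsion. So H_0 ≅ Z.
rank ∂_1 = 4, rank ∂_2 = 0 ⇒ b_1 = 5 − 4 − 0 = 1. So H_1 ≅ Z.

H_0 ≅ Z,  H_1 ≅ Z.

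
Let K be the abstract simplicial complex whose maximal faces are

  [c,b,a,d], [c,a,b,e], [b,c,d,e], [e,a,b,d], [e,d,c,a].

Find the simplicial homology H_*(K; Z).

H_0 ≅ Z,  H_1 = 0,  H_2 = 0,  H_3 ≅ Z.

Fix the vertex order a < b < c < d < e and write every simplex with vertices in increasing order. Then dim K = 3 and the simplices of K are:

  0-simplices (5): a, b, c, d, e
  1-simplices (10): ab, ac, ad, ae, bc, bd, be, cd, ce, de
  2-simplices (10): abc, abd, abe, acd, ace, ade, bcd, bce, bde, cde
  3-simplices (5): abcd, abce, abde, acde, bcde

giving chain groups C_0 ≅ Z^5, C_1 ≅ Z^10, C_2 ≅ Z^10, C_3 ≅ Z^5.

The boundary map ∂_1: C_1 → C_0 sends each edge [p,q] (with p < q) to q − p. For instance
  ∂ac = c − a.
As a 5×10 matrix over Z this has rank 4, with invariant factors (1,1,1,1).

Boundary ∂_2: C_2 → C_1 sends each 2-simplex [p,q,r] to [q,r] − [p,r] + [p,q]. For instance
  ∂cde = de − ce + cd,
  ∂abc = bc − ac + ab.
As a 10×10 matrix over Z this has rank 6, with invariant factors (1,1,1,1,1,1).

Boundary ∂_3: C_3 → C_2 sends each 3-simplex σ to the alternating sum Σ_i (−1)^i (σ with its i-th vertex removed). For instance
  ∂bcde = cde − bde + bce − bcd,
  ∂abde = bde − ade + abe − abd.
The 10×5 boundary matrix has rank 4 and Smith normal form diag(1,1,1,1).

Computing H_k = (kernel of ∂_k) / (image of ∂_{k+1}):

  H_0: rank C_0 − rank ∂_1 = 5 − 4 = 1, and the invariant factors of ∂_1 are all 1, so H_0 = Z.
  H_1: rank ker ∂_1 − rank ∂_2 = (10 − 4) − 6 = 0, and the invariant factors of ∂_2 are all 1, so H_1 = 0.
  H_2: rank ker ∂_2 − rank ∂_3 = (10 − 6) − 4 = 0, and the invariant factors of ∂_3 are all 1, so H_2 = 0.
  H_3: rank ker ∂_3 − rank ∂_4 = (5 − 4) − 0 = 1, and there is no ∂_4, so H_3 = Z.

(K is a triangulation of the 3-sphere S^3.)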